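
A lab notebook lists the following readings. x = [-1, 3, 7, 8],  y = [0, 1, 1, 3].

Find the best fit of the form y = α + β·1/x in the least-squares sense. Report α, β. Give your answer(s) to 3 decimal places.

α = 1.372, β = 1.219

The normal equations are: 4·α + (-67/168)·β = 5;  (-67/168)·α + (32377/28224)·β = 143/168.
(Σ1 = 4, Σ1/x = -67/168, Σ1/x·1/x = 32377/28224, Σy = 5, Σ1/x·y = 143/168.)
Δ = 4·(32377/28224) − (-67/168)² = 13891/3136.
α = (5·(32377/28224) − (-67/168)·(143/168))/(13891/3136) = 171466/125019; β = (4·(143/168) − (-67/168)·5)/(13891/3136) = 50792/41673.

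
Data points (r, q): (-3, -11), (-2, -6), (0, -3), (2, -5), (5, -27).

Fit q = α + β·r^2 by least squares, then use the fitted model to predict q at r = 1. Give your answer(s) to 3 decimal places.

q̂ = -3.077

Entries of MᵀM: Σ1 = 5, Σr^2 = 42, Σr^2·r^2 = 738.
For Mᵀq: Σq = -52, Σr^2·q = -818.
MᵀM·[α, β]ᵀ = Mᵀq becomes [[5, 42]; [42, 738]]·[α, β]ᵀ = [-52, -818]ᵀ.
det = 5·738 − 42² = 1926.
α = ((-52)·738 − 42·(-818))/1926 = -670/321; β = (5·(-818) − 42·(-52))/1926 = -953/963.
At r = 1: q̂ = (-670/321)·(1) + (-953/963)·(1) = -2963/963.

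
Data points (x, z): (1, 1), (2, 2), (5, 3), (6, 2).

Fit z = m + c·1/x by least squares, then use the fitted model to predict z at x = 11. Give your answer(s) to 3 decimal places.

ẑ = 2.673

Forming MᵀM = [[4, 28/15]; [28/15, 593/450]] and Mᵀz = [8, 44/15]ᵀ gives MᵀM·[m, c]ᵀ = Mᵀz.
Δ = 4·(593/450) − (28/15)² = 134/75.
m = (8·(593/450) − (28/15)·(44/15))/(134/75) = 190/67; c = (4·(44/15) − (28/15)·8)/(134/75) = -120/67.
At x = 11: ẑ = (190/67)·(1) + (-120/67)·(1/11) = 1970/737.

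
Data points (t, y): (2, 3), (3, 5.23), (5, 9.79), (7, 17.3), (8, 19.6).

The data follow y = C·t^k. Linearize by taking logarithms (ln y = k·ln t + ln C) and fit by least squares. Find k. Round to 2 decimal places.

Taking logs, ln y = k·ln t + ln C, so regress ln y on ln t.
Σln t = 7.4265, Σ(ln t)² = 12.3883, Σln y = 10.8606, Σln t·ln y = 17.9854.
Equations: 12.3883·k + 7.4265·ln C = 17.9854;  7.4265·k + 5·ln C = 10.8606.
Slope k = (n·Σln t·ln y − Σln t·Σln y)/(n·Σ(ln t)² − (Σln t)²) = (5·17.9854 − 7.4265·10.8606)/6.7880 = 1.36566; ln C = (Σln y − k·Σln t)/n = 0.14369.

k = 1.37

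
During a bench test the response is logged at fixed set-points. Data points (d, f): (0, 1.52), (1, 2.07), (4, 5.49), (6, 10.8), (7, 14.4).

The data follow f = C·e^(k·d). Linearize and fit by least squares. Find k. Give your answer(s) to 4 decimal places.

k = 0.3242

Linearized form: ln f = k·d + ln C. From the 5 transformed points,
Σd = 18.0000, Σ(d)² = 102.0000, Σln f = 7.8960, Σd·ln f = 40.4871.
Normal system: [[102.0000, 18.0000]; [18.0000, 5]]·[k, ln C]ᵀ = [40.4871, 7.8960]ᵀ.
Δ = 102.0000·5 − (18.0000)² = 186.0000; k = (40.4871·5 − 18.0000·7.8960)/186.0000 = 0.32424, ln C = (102.0000·7.8960 − 18.0000·40.4871)/186.0000 = 0.41193.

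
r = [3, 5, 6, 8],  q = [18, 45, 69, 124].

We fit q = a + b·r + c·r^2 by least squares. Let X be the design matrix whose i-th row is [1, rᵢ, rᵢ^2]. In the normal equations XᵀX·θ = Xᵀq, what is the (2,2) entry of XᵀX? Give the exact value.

Row 2 ↔ basis r, column 2 ↔ basis r, so (XᵀX)_{2,2} = Σᵢ (r)·(r) = (3)·(3) + (5)·(5) + (6)·(6) + (8)·(8) = 134.

134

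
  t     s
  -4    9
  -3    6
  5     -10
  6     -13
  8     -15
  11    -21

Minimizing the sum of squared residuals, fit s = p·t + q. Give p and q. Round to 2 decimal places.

p = -1.99, q = 0.31

Normal-equation sums: Σt·t = 271, Σt = 23, Σ1 = 6.
Right-hand side: Σt·s = -533, Σs = -44.
Δ = 271·6 − 23² = 1097.
p = ((-533)·6 − 23·(-44))/1097 = -2186/1097; q = (271·(-44) − 23·(-533))/1097 = 335/1097.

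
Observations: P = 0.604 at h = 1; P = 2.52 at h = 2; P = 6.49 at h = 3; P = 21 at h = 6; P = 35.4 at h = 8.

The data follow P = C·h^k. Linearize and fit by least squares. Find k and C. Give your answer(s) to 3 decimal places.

Taking logs, ln P = k·ln h + ln C, so regress ln P on ln h.
Over the data: Σln h = 5.6630, Σ(ln h)² = 9.2219, Σln P = 8.9016, Σln h·ln P = 15.5672.
Normal system: [[9.2219, 5.6630]; [5.6630, 5]]·[k, ln C]ᵀ = [15.5672, 8.9016]ᵀ.
Slope k = (n·Σln h·ln P − Σln h·Σln P)/(n·Σ(ln h)² − (Σln h)²) = (5·15.5672 − 5.6630·8.9016)/14.0403 = 1.95342; ln C = (Σln P − k·Σln h)/n = -0.43211, so C = exp(-0.43211) = 0.64914.

k = 1.953, C = 0.649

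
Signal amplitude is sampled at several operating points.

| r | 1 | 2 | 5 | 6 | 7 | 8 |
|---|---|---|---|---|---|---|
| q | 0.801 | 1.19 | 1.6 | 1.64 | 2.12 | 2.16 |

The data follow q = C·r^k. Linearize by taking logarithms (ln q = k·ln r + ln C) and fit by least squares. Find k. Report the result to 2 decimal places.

Linearized form: ln q = k·ln r + ln C. From the 6 transformed points,
AᵀA = [[14.3918, 8.1197]; [8.1197, 6]], rhs = [4.8270, 2.4383]ᵀ  (here Σln r = 8.1197, Σ(ln r)² = 14.3918, Σln q = 2.4383, Σln r·ln q = 4.8270).
Slope k = (n·Σln r·ln q − Σln r·Σln q)/(n·Σ(ln r)² − (Σln r)²) = (6·4.8270 − 8.1197·2.4383)/20.4213 = 0.44874; ln C = (Σln q − k·Σln r)/n = -0.20089.

k = 0.45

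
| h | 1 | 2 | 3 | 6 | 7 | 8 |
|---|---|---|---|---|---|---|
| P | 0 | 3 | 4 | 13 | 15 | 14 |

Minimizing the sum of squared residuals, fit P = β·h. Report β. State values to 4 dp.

β = 1.9202

Normal-equation sums: Σh·h = 163.
Moment sums: Σh·P = 313.
Hence β = 313 / 163 ≈ 1.92025.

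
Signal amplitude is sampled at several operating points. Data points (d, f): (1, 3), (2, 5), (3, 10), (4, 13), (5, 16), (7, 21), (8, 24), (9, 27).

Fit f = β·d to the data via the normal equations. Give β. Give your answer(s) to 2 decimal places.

β = 3.04

With design matrix M, MᵀM = [[249]] and Mᵀf = [757]ᵀ.
Hence β = 757 / 249 ≈ 3.04016.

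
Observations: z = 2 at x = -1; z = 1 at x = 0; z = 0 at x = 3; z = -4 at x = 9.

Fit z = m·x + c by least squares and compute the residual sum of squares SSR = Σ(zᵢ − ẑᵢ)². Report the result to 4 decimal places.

Entries of AᵀA: Σx·x = 91, Σx = 11, Σ1 = 4.
Moment sums: Σx·z = -38, Σz = -1.
Normal equations: [[91, 11]; [11, 4]]·[m, c]ᵀ = [-38, -1]ᵀ.
Eliminating c: 4·(row 1) − 11·(row 2) gives 243·m = 4·(-38) − 11·(-1) = -141, so m = -47/81.
Then c = ((-1) − 11·(-47/81))/4 = 109/81.
Residuals: 2/27, -28/81, 32/81, -10/81; SSR = 8/27.

SSR = 0.2963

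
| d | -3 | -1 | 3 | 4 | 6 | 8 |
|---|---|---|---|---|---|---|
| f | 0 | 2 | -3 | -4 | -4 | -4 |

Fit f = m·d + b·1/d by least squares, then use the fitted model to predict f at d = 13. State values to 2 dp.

f̂ = -7.30

MᵀM·[m, b]ᵀ = Mᵀf reads: 135·m + 6·b = -83;  6·m + (85/64)·b = -31/6.
(Σd·d = 135, Σd·1/d = 6, Σ1/d·1/d = 85/64, Σd·f = -83, Σ1/d·f = -31/6.)
Determinant 135·(85/64) − 6² = 9171/64.
m = ((-83)·(85/64) − 6·(-31/6))/(9171/64) = -5071/9171; b = (135·(-31/6) − 6·(-83))/(9171/64) = -4256/3057.
At d = 13: f̂ = (-5071/9171)·(13) + (-4256/3057)·(1/13) = -869767/119223.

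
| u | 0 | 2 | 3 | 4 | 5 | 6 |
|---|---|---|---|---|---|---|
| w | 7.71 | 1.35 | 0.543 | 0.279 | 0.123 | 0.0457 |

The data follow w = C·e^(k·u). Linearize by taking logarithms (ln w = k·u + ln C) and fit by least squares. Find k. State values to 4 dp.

k = -0.8390

Let Y = ln w. Fitting Y = k·u + ln C by least squares:
Σu = 20.0000, Σ(u)² = 90.0000, Σln w = -4.7258, Σu·ln w = -35.3297.
Normal system: [[90.0000, 20.0000]; [20.0000, 6]]·[k, ln C]ᵀ = [-35.3297, -4.7258]ᵀ.
Slope k = (n·Σu·ln w − Σu·Σln w)/(n·Σ(u)² − (Σu)²) = (6·-35.3297 − 20.0000·-4.7258)/140.0000 = -0.83902; ln C = (Σln w − k·Σu)/n = 2.00909.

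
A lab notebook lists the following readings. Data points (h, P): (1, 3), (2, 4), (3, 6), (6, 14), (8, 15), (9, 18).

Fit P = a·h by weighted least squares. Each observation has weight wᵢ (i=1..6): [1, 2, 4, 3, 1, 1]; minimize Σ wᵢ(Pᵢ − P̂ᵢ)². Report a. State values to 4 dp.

a = 2.0973

Entries of XᵀWX: Σwᵢ·h·h = 298.
Moment sums: Σwᵢ·h·P = 625.
So XᵀWX·[a]ᵀ = XᵀWP: [[298]]·[a]ᵀ = [625]ᵀ.
Hence a = 625 / 298 ≈ 2.09732.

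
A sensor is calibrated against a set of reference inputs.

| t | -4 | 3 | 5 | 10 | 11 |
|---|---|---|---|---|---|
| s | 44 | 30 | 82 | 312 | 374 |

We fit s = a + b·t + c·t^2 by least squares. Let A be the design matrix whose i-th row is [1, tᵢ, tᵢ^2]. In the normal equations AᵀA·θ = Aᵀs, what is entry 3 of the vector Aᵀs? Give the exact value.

79478

Entry 3 ↔ basis t^2, so (Aᵀs)_{3} = Σᵢ (t^2)·sᵢ = (16)·(44) + (9)·(30) + (25)·(82) + (100)·(312) + (121)·(374) = 79478.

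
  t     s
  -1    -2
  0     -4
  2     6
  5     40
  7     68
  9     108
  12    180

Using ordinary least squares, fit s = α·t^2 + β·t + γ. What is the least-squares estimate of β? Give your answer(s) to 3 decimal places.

The normal equations are: 30340·α + 2932·β + 304·γ = 39022;  2932·α + 304·β + 34·γ = 3822;  304·α + 34·β + 7·γ = 396.
Solving the 3×3 system (Gaussian elimination) gives α = 2165/2118, β = 9400/3177, γ = -6964/3177.

β = 2.959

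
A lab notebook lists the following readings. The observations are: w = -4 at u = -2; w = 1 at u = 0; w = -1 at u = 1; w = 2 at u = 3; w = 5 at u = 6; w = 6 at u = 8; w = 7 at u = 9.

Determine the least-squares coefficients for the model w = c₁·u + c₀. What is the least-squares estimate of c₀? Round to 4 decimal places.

Forming XᵀX = [[195, 25]; [25, 7]] and Xᵀw = [154, 16]ᵀ gives XᵀX·[c₁, c₀]ᵀ = Xᵀw.
Δ = 195·7 − 25² = 740.
c₁ = (154·7 − 25·16)/740 = 339/370; c₀ = (195·16 − 25·154)/740 = -73/74.

c₀ = -0.9865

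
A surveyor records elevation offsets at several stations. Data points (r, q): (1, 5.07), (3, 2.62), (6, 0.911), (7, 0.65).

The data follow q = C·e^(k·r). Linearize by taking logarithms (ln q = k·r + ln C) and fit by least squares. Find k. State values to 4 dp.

k = -0.3441

Taking logs, ln q = k·r + ln C, so regress ln q on r.
Σr = 17.0000, Σ(r)² = 95.0000, Σln q = 2.0625, Σr·ln q = 0.9381.
Equations: 95.0000·k + 17.0000·ln C = 0.9381;  17.0000·k + 4·ln C = 2.0625.
Δ = 95.0000·4 − (17.0000)² = 91.0000; k = (0.9381·4 − 17.0000·2.0625)/91.0000 = -0.34407, ln C = (95.0000·2.0625 − 17.0000·0.9381)/91.0000 = 1.97793.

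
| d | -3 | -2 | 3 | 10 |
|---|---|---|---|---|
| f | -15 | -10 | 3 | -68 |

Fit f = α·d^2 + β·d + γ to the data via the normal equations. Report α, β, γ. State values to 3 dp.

Compute the Gram sums: Σd^2·d^2 = 10178, Σd^2·d = 992, Σd^2 = 122, Σd·d = 122, Σd = 8, Σ1 = 4.
For Aᵀf: Σd^2·f = -6948, Σd·f = -606, Σf = -90.
AᵀA·[α, β, γ]ᵀ = Aᵀf becomes [[10178, 992, 122]; [992, 122, 8]; [122, 8, 4]]·[α, β, γ]ᵀ = [-6948, -606, -90]ᵀ.
Row-reducing yields α = -21145/20823, β = 5957/1893, γ = 15117/6941.

α = -1.015, β = 3.147, γ = 2.178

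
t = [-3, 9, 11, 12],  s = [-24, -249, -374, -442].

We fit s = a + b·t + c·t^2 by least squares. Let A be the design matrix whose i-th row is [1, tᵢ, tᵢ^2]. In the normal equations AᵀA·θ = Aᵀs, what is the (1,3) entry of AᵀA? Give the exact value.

355

Row 1 ↔ basis 1, column 3 ↔ basis t^2, so (AᵀA)_{1,3} = Σᵢ t^2 = (1)·(9) + (1)·(81) + (1)·(121) + (1)·(144) = 355.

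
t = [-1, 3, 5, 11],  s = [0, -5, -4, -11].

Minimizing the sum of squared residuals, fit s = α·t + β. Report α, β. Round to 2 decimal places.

MᵀM·[α, β]ᵀ = Mᵀs reads: 156·α + 18·β = -156;  18·α + 4·β = -20.
(Σt·t = 156, Σt = 18, Σ1 = 4, Σt·s = -156, Σs = -20.)
Eliminating β: 4·(row 1) − 18·(row 2) gives 300·α = 4·(-156) − 18·(-20) = -264, so α = -22/25.
Then β = ((-20) − 18·(-22/25))/4 = -26/25.

α = -0.88, β = -1.04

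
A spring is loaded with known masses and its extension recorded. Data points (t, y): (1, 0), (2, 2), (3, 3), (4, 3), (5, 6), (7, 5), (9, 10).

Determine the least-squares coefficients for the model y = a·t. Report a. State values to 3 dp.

From the data, Σt·t = 185.
And Σt·y = 180.
MᵀM·[a]ᵀ = Mᵀy becomes [[185]]·[a]ᵀ = [180]ᵀ.
Hence a = 180 / 185 ≈ 0.972973.

a = 0.973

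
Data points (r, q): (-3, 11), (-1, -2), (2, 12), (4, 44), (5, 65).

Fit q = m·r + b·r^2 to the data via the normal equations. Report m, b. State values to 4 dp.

With design matrix X, XᵀX = [[55, 169]; [169, 979]] and Xᵀq = [494, 2474]ᵀ.
Eliminating b: 979·(row 1) − 169·(row 2) gives 25284·m = 979·494 − 169·2474 = 65520, so m = 780/301.
Then b = (2474 − 169·(780/301))/979 = 626/301.

m = 2.5914, b = 2.0797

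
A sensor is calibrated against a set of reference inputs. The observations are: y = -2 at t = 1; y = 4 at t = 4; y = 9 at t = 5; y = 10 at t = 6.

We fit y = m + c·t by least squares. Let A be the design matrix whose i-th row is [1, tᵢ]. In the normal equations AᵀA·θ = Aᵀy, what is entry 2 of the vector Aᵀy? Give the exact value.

Entry 2 ↔ basis t, so (Aᵀy)_{2} = Σᵢ (t)·yᵢ = (1)·(-2) + (4)·(4) + (5)·(9) + (6)·(10) = 119.

119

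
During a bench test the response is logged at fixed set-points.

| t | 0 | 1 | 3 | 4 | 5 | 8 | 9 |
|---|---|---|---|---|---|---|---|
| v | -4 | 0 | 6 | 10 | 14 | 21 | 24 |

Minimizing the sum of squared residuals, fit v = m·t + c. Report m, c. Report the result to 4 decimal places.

m = 3.0805, c = -3.0593

Entries of XᵀX: Σt·t = 196, Σt = 30, Σ1 = 7.
And Σt·v = 512, Σv = 71.
So XᵀX·[m, c]ᵀ = Xᵀv: [[196, 30]; [30, 7]]·[m, c]ᵀ = [512, 71]ᵀ.
Δ = 196·7 − 30² = 472.
m = (512·7 − 30·71)/472 = 727/236; c = (196·71 − 30·512)/472 = -361/118.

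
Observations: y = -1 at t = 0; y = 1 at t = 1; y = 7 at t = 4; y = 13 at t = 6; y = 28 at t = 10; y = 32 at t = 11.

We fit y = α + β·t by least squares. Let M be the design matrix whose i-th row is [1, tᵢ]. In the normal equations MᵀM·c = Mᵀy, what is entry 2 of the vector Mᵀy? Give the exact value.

Entry 2 ↔ basis t, so (Mᵀy)_{2} = Σᵢ (t)·yᵢ = (0)·(-1) + (1)·(1) + (4)·(7) + (6)·(13) + (10)·(28) + (11)·(32) = 739.

739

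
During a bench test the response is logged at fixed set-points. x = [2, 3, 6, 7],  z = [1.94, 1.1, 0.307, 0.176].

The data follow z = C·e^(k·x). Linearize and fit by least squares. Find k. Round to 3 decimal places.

Let Y = ln z. Fitting Y = k·x + ln C by least squares:
Sums: Σx = 18.0000, Σ(x)² = 98.0000, Σln z = -2.1602, Σx·ln z = -17.6350.
Normal system: [[98.0000, 18.0000]; [18.0000, 4]]·[k, ln C]ᵀ = [-17.6350, -2.1602]ᵀ.
Δ = 98.0000·4 − (18.0000)² = 68.0000; k = (-17.6350·4 − 18.0000·-2.1602)/68.0000 = -0.46554, ln C = (98.0000·-2.1602 − 18.0000·-17.6350)/68.0000 = 1.55490.

k = -0.466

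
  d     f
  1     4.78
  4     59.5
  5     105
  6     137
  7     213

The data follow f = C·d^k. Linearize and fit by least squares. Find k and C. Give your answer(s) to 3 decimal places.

With ln fᵢ as the transformed response and ln dᵢ as the regressor:
Σln d = 6.7334, Σ(ln d)² = 11.5091, Σln f = 20.5857, Σln d·ln f = 32.4026.
Equations: 11.5091·k + 6.7334·ln C = 32.4026;  6.7334·k + 5·ln C = 20.5857.
Solving (det = 12.2067): k = 1.91713, ln C = 1.53537, so C = exp(1.53537) = 4.64303.

k = 1.917, C = 4.643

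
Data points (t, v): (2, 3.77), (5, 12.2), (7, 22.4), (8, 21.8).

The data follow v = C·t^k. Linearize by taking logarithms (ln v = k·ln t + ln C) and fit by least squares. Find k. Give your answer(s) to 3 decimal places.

k = 1.327

With ln vᵢ as the transformed response and ln tᵢ as the regressor:
AᵀA = [[11.1814, 6.3279]; [6.3279, 4]], rhs = [17.4044, 10.0195]ᵀ  (here Σln t = 6.3279, Σ(ln t)² = 11.1814, Σln v = 10.0195, Σln t·ln v = 17.4044).
Δ = 11.1814·4 − (6.3279)² = 4.6828; k = (17.4044·4 − 6.3279·10.0195)/4.6828 = 1.32717, ln C = (11.1814·10.0195 − 6.3279·17.4044)/4.6828 = 0.40531.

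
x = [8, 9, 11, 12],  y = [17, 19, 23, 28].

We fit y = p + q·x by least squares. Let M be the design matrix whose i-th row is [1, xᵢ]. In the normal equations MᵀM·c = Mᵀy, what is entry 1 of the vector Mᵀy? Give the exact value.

Entry 1 ↔ basis 1, so (Mᵀy)_{1} = Σᵢ yᵢ = (1)·(17) + (1)·(19) + (1)·(23) + (1)·(28) = 87.

87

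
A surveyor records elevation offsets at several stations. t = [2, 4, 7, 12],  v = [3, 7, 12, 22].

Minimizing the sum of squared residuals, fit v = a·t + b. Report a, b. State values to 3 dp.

With design matrix M, MᵀM = [[213, 25]; [25, 4]] and Mᵀv = [382, 44]ᵀ.
det = 213·4 − 25² = 227.
a = (382·4 − 25·44)/227 = 428/227; b = (213·44 − 25·382)/227 = -178/227.

a = 1.885, b = -0.784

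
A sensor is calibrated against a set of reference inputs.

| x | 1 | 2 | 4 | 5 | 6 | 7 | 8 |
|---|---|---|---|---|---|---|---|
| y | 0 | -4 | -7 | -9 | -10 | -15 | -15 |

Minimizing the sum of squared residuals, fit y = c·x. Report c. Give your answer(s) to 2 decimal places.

The normal equations are: 195·c = -366.
(Σx·x = 195, Σx·y = -366.)
Hence c = -366 / 195 ≈ -1.87692.

c = -1.88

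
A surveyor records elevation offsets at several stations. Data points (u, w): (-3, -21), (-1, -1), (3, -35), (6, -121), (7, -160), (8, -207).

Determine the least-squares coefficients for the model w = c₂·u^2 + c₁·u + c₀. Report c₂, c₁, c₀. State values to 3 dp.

c₂ = -2.920, c₁ = -2.342, c₀ = -1.278

Normal-equation sums: Σu^2·u^2 = 7956, Σu^2·u = 1070, Σu^2 = 168, Σu·u = 168, Σu = 20, Σ1 = 6.
Right-hand side: Σu^2·w = -25949, Σu·w = -3543, Σw = -545.
Row-reducing yields c₂ = -101361/34718, c₁ = -81323/34718, c₀ = -44367/34718.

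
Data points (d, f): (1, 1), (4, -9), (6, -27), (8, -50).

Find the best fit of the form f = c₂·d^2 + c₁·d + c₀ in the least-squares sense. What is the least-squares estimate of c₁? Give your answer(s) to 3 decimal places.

Sums needed: Σd^2·d^2 = 5649, Σd^2·d = 793, Σd^2 = 117, Σd·d = 117, Σd = 19, Σ1 = 4.
For Mᵀf: Σd^2·f = -4315, Σd·f = -597, Σf = -85.
MᵀM·[c₂, c₁, c₀]ᵀ = Mᵀf becomes [[5649, 793, 117]; [793, 117, 19]; [117, 19, 4]]·[c₂, c₁, c₀]ᵀ = [-4315, -597, -85]ᵀ.
Solving the 3×3 system (Gaussian elimination) gives c₂ = -6141/6556, c₁ = 7103/6556, c₀ = 3285/3278.

c₁ = 1.083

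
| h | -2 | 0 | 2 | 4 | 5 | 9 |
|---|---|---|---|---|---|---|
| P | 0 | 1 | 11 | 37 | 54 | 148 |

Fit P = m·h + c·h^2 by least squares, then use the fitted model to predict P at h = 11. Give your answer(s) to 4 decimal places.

The normal system XᵀX·[m, c]ᵀ = XᵀP is [[130, 918]; [918, 7474]]·[m, c]ᵀ = [1772, 13974]ᵀ.
det = 130·7474 − 918² = 128896.
m = (1772·7474 − 918·13974)/128896 = 5471/1696; c = (130·13974 − 918·1772)/128896 = 2499/1696.
At h = 11: P̂ = (5471/1696)·(11) + (2499/1696)·(121) = 11330/53.

P̂ = 213.7736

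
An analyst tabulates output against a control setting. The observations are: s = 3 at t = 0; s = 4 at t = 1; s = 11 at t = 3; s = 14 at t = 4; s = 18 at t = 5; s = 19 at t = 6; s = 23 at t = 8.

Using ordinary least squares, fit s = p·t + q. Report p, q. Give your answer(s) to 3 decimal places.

Forming MᵀM = [[151, 27]; [27, 7]] and Mᵀs = [481, 92]ᵀ gives MᵀM·[p, q]ᵀ = Mᵀs.
Determinant 151·7 − 27² = 328.
p = (481·7 − 27·92)/328 = 883/328; q = (151·92 − 27·481)/328 = 905/328.

p = 2.692, q = 2.759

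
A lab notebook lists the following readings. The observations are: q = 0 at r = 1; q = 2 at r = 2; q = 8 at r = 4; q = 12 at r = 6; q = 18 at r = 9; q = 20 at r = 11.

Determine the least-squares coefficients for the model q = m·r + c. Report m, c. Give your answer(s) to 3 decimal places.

m = 2.065, c = -1.355

Entries of MᵀM: Σr·r = 259, Σr = 33, Σ1 = 6.
Right-hand side: Σr·q = 490, Σq = 60.
So MᵀM·[m, c]ᵀ = Mᵀq: [[259, 33]; [33, 6]]·[m, c]ᵀ = [490, 60]ᵀ.
Determinant 259·6 − 33² = 465.
m = (490·6 − 33·60)/465 = 64/31; c = (259·60 − 33·490)/465 = -42/31.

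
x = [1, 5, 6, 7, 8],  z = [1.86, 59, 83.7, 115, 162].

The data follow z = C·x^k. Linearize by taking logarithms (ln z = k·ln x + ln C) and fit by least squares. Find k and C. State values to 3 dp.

Linearized form: ln z = k·ln x + ln C. From the 5 transformed points,
Sums: Σln x = 7.4265, Σ(ln x)² = 13.9113, Σln z = 18.9579, Σln x·ln z = 34.3077.
Normal system: [[13.9113, 7.4265]; [7.4265, 5]]·[k, ln C]ᵀ = [34.3077, 18.9579]ᵀ.
Slope k = (n·Σln x·ln z − Σln x·Σln z)/(n·Σ(ln x)² − (Σln x)²) = (5·34.3077 − 7.4265·18.9579)/14.4030 = 2.13473; ln C = (Σln z − k·Σln x)/n = 0.62084, so C = exp(0.62084) = 1.86048.

k = 2.135, C = 1.860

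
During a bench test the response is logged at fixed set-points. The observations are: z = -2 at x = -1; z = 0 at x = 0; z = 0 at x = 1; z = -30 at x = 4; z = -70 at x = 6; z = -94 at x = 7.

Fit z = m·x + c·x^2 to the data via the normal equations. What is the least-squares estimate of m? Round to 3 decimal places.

m = 0.499

Sums needed: Σx·x = 103, Σx·x^2 = 623, Σx^2·x^2 = 3955.
Moment sums: Σx·z = -1196, Σx^2·z = -7608.
Normal equations: [[103, 623]; [623, 3955]]·[m, c]ᵀ = [-1196, -7608]ᵀ.
Eliminating c: 3955·(row 1) − 623·(row 2) gives 19236·m = 3955·(-1196) − 623·(-7608) = 9604, so m = 343/687.
Then c = ((-7608) − 623·(343/687))/3955 = -9629/4809.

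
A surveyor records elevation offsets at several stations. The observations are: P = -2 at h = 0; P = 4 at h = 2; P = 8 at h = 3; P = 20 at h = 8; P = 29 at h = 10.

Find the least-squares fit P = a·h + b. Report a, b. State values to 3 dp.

a = 2.958, b = -1.806

Normal-equation sums: Σh·h = 177, Σh = 23, Σ1 = 5.
Right-hand side: Σh·P = 482, ΣP = 59.
So XᵀX·[a, b]ᵀ = XᵀP: [[177, 23]; [23, 5]]·[a, b]ᵀ = [482, 59]ᵀ.
Δ = 177·5 − 23² = 356.
a = (482·5 − 23·59)/356 = 1053/356; b = (177·59 − 23·482)/356 = -643/356.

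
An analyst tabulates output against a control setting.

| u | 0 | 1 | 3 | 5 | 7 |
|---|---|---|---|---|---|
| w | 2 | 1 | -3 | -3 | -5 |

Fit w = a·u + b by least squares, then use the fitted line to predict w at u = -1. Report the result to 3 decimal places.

ŵ = 2.549

Entries of MᵀM: Σu·u = 84, Σu = 16, Σ1 = 5.
Right-hand side: Σu·w = -58, Σw = -8.
Normal equations: [[84, 16]; [16, 5]]·[a, b]ᵀ = [-58, -8]ᵀ.
Eliminating b: 5·(row 1) − 16·(row 2) gives 164·a = 5·(-58) − 16·(-8) = -162, so a = -81/82.
Then b = ((-8) − 16·(-81/82))/5 = 64/41.
At u = -1: ŵ = (-81/82)·(-1) + (64/41)·(1) = 209/82.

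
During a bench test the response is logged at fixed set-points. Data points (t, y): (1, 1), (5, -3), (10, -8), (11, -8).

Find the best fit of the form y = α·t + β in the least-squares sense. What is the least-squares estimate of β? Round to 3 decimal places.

From the data, Σt·t = 247, Σt = 27, Σ1 = 4.
Right-hand side: Σt·y = -182, Σy = -18.
So AᵀA·[α, β]ᵀ = Aᵀy: [[247, 27]; [27, 4]]·[α, β]ᵀ = [-182, -18]ᵀ.
Determinant 247·4 − 27² = 259.
α = ((-182)·4 − 27·(-18))/259 = -242/259; β = (247·(-18) − 27·(-182))/259 = 468/259.

β = 1.807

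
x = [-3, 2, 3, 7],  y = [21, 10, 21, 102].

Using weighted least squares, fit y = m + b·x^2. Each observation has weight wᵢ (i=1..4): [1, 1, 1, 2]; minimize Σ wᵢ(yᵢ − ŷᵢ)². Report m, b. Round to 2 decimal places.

The normal system AᵀWA·[m, b]ᵀ = AᵀWy is [[5, 120]; [120, 4980]]·[m, b]ᵀ = [256, 10414]ᵀ.
Eliminating b: 4980·(row 1) − 120·(row 2) gives 10500·m = 4980·256 − 120·10414 = 25200, so m = 12/5.
Then b = (10414 − 120·(12/5))/4980 = 61/30.

m = 2.40, b = 2.03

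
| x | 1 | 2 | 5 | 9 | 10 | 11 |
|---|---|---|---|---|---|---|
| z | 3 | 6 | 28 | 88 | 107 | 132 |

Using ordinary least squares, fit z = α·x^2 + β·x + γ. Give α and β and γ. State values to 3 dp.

α = 1.111, β = -0.533, γ = 2.574

Entries of AᵀA: Σx^2·x^2 = 31844, Σx^2·x = 3194, Σx^2 = 332, Σx·x = 332, Σx = 38, Σ1 = 6.
Right-hand side: Σx^2·z = 34527, Σx·z = 3469, Σz = 364.
Inverting the 3×3 Gram matrix, [α, β, γ]ᵀ = [32957/29667, -31633/59334, 50899/19778]ᵀ.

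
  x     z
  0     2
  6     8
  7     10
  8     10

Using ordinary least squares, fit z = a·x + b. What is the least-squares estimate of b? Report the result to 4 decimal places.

b = 2.0129

Compute the Gram sums: Σx·x = 149, Σx = 21, Σ1 = 4.
For Aᵀz: Σx·z = 198, Σz = 30.
So AᵀA·[a, b]ᵀ = Aᵀz: [[149, 21]; [21, 4]]·[a, b]ᵀ = [198, 30]ᵀ.
Eliminating b: 4·(row 1) − 21·(row 2) gives 155·a = 4·198 − 21·30 = 162, so a = 162/155.
Then b = (30 − 21·(162/155))/4 = 312/155.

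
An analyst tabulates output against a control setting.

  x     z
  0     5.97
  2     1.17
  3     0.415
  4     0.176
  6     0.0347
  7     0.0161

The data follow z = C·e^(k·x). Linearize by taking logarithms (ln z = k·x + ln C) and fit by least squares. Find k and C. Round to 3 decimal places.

k = -0.852, C = 5.840

Taking logs, ln z = k·x + ln C, so regress ln z on x.
XᵀX = [[114.0000, 22.0000]; [22.0000, 6]], rhs = [-58.3422, -8.1629]ᵀ  (here Σx = 22.0000, Σ(x)² = 114.0000, Σln z = -8.1629, Σx·ln z = -58.3422).
Slope k = (n·Σx·ln z − Σx·Σln z)/(n·Σ(x)² − (Σx)²) = (6·-58.3422 − 22.0000·-8.1629)/200.0000 = -0.85234; ln C = (Σln z − k·Σx)/n = 1.76476, so C = exp(1.76476) = 5.84015.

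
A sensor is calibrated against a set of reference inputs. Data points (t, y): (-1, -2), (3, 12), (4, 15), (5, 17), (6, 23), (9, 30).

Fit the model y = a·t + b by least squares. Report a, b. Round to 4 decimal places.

a = 3.2410, b = 1.7892

Setting ∂/∂a … = 0 gives: 168·a + 26·b = 591;  26·a + 6·b = 95.
(Σt·t = 168, Σt = 26, Σ1 = 6, Σt·y = 591, Σy = 95.)
Eliminating b: 6·(row 1) − 26·(row 2) gives 332·a = 6·591 − 26·95 = 1076, so a = 269/83.
Then b = (95 − 26·(269/83))/6 = 297/166.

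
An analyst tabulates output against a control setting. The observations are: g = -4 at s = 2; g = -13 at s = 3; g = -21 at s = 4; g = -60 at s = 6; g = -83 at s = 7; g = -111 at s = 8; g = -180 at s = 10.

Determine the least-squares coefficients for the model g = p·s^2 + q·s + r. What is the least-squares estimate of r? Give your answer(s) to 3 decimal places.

r = -1.659

AᵀA·[p, q, r]ᵀ = Aᵀg reads: 18146·p + 2170·q + 278·r = -31800;  2170·p + 278·q + 40·r = -3760;  278·p + 40·q + 7·r = -472.
Inverting the 3×3 Gram matrix, [p, q, r]ᵀ = [-11947/5754, 16805/5754, -1591/959]ᵀ.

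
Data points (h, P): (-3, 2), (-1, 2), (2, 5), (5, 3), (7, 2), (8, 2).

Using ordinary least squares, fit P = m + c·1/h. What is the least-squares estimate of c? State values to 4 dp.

c = 1.3737

From the data, Σ1 = 6, Σ1/h = -307/840, Σ1/h·1/h = 1014049/705600.
And ΣP = 16, Σ1/h·P = 407/420.
So AᵀA·[m, c]ᵀ = AᵀP: [[6, -307/840]; [-307/840, 1014049/705600]]·[m, c]ᵀ = [16, 407/420]ᵀ.
Eliminating c: (1014049/705600)·(row 1) − (-307/840)·(row 2) gives (1198009/141120)·m = (1014049/705600)·16 − (-307/840)·(407/420) = 168109/7200, so m = 16474682/5990045.
Then c = ((407/420) − (-307/840)·(16474682/5990045))/(1014049/705600) = 1645728/1198009.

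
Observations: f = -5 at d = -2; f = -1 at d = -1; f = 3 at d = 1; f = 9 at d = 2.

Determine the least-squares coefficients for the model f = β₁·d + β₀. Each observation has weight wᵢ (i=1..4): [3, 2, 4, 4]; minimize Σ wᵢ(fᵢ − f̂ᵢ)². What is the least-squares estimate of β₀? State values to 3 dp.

β₀ = 1.385

From the data, Σwᵢ·d·d = 34, Σwᵢ·d = 4, Σwᵢ·1 = 13.
And Σwᵢ·d·f = 116, Σwᵢ·f = 31.
Normal equations: [[34, 4]; [4, 13]]·[β₁, β₀]ᵀ = [116, 31]ᵀ.
Determinant 34·13 − 4² = 426.
β₁ = (116·13 − 4·31)/426 = 692/213; β₀ = (34·31 − 4·116)/426 = 295/213.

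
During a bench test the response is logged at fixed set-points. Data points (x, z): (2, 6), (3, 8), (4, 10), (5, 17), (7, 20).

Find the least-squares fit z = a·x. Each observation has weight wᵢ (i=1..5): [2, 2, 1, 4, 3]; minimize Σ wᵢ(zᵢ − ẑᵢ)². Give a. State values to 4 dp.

a = 3.0173

Sums needed: Σwᵢ·x·x = 289.
Moment sums: Σwᵢ·x·z = 872.
So MᵀWM·[a]ᵀ = MᵀWz: [[289]]·[a]ᵀ = [872]ᵀ.
a = 872/289 = 3.0173.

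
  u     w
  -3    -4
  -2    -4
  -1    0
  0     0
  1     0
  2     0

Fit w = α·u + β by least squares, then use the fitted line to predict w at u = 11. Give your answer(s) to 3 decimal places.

Sums needed: Σu·u = 19, Σu = -3, Σ1 = 6.
Moment sums: Σu·w = 20, Σw = -8.
det = 19·6 − (-3)² = 105.
α = (20·6 − (-3)·(-8))/105 = 32/35; β = (19·(-8) − (-3)·20)/105 = -92/105.
At u = 11: ŵ = (32/35)·(11) + (-92/105)·(1) = 964/105.

ŵ = 9.181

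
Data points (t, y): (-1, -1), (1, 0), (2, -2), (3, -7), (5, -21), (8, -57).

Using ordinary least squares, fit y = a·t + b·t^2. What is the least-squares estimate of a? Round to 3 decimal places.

a = 0.663

Setting ∂/∂a … = 0 gives: 104·a + 672·b = -585;  672·a + 4820·b = -4245.
det = 104·4820 − 672² = 49696.
a = ((-585)·4820 − 672·(-4245))/49696 = 8235/12424; b = (104·(-4245) − 672·(-585))/49696 = -6045/6212.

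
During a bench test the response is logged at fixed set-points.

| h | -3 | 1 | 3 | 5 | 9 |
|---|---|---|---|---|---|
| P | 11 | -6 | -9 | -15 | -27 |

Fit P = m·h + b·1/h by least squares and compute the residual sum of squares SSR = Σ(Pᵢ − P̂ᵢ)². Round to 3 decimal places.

SSR = 2.177

Setting ∂/∂m … = 0 gives: 125·m + 5·b = -384;  5·m + (2581/2025)·b = -56/3.
(Σh·h = 125, Σh·1/h = 5, Σ1/h·1/h = 2581/2025, Σh·P = -384, Σ1/h·P = -56/3.)
Eliminating b: (2581/2025)·(row 1) − 5·(row 2) gives (10880/81)·m = (2581/2025)·(-384) − 5·(-56/3) = -267368/675, so m = -100263/34000.
Then b = ((-56/3) − 5·(-100263/34000))/(2581/2025) = -837/272.
Residuals: 2396/2125, 111/4250, 1854/2125, 9/25, -501/4250; SSR = 9251/4250.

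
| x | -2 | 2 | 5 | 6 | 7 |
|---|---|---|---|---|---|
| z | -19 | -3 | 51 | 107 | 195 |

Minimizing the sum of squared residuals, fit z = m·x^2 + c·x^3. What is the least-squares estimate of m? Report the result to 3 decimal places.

The normal equations are: 4354·m + 27708·c = 14594;  27708·m + 180058·c = 96500.
det = 4354·180058 − 27708² = 16239268.
m = (14594·180058 − 27708·96500)/16239268 = -11513887/4059817; c = (4354·96500 − 27708·14594)/16239268 = 3947612/4059817.

m = -2.836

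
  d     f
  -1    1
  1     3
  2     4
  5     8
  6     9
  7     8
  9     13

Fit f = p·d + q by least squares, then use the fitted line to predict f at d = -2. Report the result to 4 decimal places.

Normal-equation sums: Σd·d = 197, Σd = 29, Σ1 = 7.
Right-hand side: Σd·f = 277, Σf = 46.
So AᵀA·[p, q]ᵀ = Aᵀf: [[197, 29]; [29, 7]]·[p, q]ᵀ = [277, 46]ᵀ.
Determinant 197·7 − 29² = 538.
p = (277·7 − 29·46)/538 = 605/538; q = (197·46 − 29·277)/538 = 1029/538.
At d = -2: f̂ = (605/538)·(-2) + (1029/538)·(1) = -181/538.

f̂ = -0.3364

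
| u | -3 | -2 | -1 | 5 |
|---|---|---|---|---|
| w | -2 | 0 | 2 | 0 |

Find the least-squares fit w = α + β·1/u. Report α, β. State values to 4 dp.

α = -0.7416, β = -1.8161

With design matrix M, MᵀM = [[4, -49/30]; [-49/30, 1261/900]] and Mᵀw = [0, -4/3]ᵀ.
Δ = 4·(1261/900) − (-49/30)² = 881/300.
α = (0·(1261/900) − (-49/30)·(-4/3))/(881/300) = -1960/2643; β = (4·(-4/3) − (-49/30)·0)/(881/300) = -1600/881.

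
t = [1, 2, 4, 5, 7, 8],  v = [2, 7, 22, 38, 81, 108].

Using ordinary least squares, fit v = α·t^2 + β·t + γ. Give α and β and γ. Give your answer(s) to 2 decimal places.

α = 2.08, β = -3.71, γ = 4.49

With design matrix A, AᵀA = [[7395, 1053, 159]; [1053, 159, 27]; [159, 27, 6]] and Aᵀv = [12213, 1725, 258]ᵀ.
Solving the 3×3 system (Gaussian elimination) gives α = 25/12, β = -371/100, γ = 673/150.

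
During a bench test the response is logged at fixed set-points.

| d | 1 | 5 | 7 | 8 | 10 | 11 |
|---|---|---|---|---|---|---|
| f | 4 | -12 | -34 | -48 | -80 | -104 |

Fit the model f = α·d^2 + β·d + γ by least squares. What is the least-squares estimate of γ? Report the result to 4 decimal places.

γ = 2.4545

Sums needed: Σd^2·d^2 = 31764, Σd^2·d = 3312, Σd^2 = 360, Σd·d = 360, Σd = 42, Σ1 = 6.
And Σd^2·f = -25618, Σd·f = -2622, Σf = -274.
So AᵀA·[α, β, γ]ᵀ = Aᵀf: [[31764, 3312, 360]; [3312, 360, 42]; [360, 42, 6]]·[α, β, γ]ᵀ = [-25618, -2622, -274]ᵀ.
Solving the 3×3 system (Gaussian elimination) gives α = -73/66, β = 86/33, γ = 27/11.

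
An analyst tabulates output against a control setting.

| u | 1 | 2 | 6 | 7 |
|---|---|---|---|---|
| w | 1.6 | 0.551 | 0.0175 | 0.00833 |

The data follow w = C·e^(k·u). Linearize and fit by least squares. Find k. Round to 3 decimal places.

k = -0.872

Taking logs, ln w = k·u + ln C, so regress ln w on u.
Σu = 16.0000, Σ(u)² = 90.0000, Σln w = -8.9595, Σu·ln w = -58.5106.
Equations: 90.0000·k + 16.0000·ln C = -58.5106;  16.0000·k + 4·ln C = -8.9595.
Δ = 90.0000·4 − (16.0000)² = 104.0000; k = (-58.5106·4 − 16.0000·-8.9595)/104.0000 = -0.87203, ln C = (90.0000·-8.9595 − 16.0000·-58.5106)/104.0000 = 1.24825.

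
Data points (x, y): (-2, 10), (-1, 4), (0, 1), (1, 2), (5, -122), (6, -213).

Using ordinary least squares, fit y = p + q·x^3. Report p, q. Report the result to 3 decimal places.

The normal system MᵀM·[p, q]ᵀ = Mᵀy is [[6, 333]; [333, 62347]]·[p, q]ᵀ = [-318, -61340]ᵀ.
Δ = 6·62347 − 333² = 263193.
p = ((-318)·62347 − 333·(-61340))/263193 = 199958/87731; q = (6·(-61340) − 333·(-318))/263193 = -87382/87731.

p = 2.279, q = -0.996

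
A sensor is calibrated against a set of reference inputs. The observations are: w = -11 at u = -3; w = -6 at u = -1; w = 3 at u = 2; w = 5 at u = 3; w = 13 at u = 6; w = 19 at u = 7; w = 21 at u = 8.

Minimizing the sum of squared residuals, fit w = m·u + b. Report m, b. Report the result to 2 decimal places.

Sums needed: Σu·u = 172, Σu = 22, Σ1 = 7.
And Σu·w = 439, Σw = 44.
Eliminating b: 7·(row 1) − 22·(row 2) gives 720·m = 7·439 − 22·44 = 2105, so m = 421/144.
Then b = (44 − 22·(421/144))/7 = -209/72.

m = 2.92, b = -2.90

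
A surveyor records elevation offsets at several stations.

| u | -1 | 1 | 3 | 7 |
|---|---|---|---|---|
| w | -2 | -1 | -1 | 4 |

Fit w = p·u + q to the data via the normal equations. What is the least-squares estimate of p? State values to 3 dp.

With design matrix X, XᵀX = [[60, 10]; [10, 4]] and Xᵀw = [26, 0]ᵀ.
Determinant 60·4 − 10² = 140.
p = (26·4 − 10·0)/140 = 26/35; q = (60·0 − 10·26)/140 = -13/7.

p = 0.743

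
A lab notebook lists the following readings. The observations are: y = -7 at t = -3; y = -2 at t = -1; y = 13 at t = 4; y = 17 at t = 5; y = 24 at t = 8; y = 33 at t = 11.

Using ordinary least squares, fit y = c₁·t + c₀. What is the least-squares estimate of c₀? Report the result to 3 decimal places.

Setting ∂/∂c₁ … = 0 gives: 236·c₁ + 24·c₀ = 715;  24·c₁ + 6·c₀ = 78.
(Σt·t = 236, Σt = 24, Σ1 = 6, Σt·y = 715, Σy = 78.)
Eliminating c₀: 6·(row 1) − 24·(row 2) gives 840·c₁ = 6·715 − 24·78 = 2418, so c₁ = 403/140.
Then c₀ = (78 − 24·(403/140))/6 = 52/35.

c₀ = 1.486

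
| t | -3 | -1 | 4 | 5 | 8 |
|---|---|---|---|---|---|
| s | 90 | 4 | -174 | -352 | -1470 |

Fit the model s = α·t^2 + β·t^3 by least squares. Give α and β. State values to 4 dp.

α = 0.9765, β = -2.9938

From the data, Σt^2·t^2 = 5059, Σt^2·t^3 = 36673, Σt^3·t^3 = 282595.
And Σt^2·s = -104850, Σt^3·s = -810210.
Normal equations: [[5059, 36673]; [36673, 282595]]·[α, β]ᵀ = [-104850, -810210]ᵀ.
Determinant 5059·282595 − 36673² = 84739176.
α = ((-104850)·282595 − 36673·(-810210))/84739176 = 6895465/7061598; β = (5059·(-810210) − 36673·(-104850))/84739176 = -21140695/7061598.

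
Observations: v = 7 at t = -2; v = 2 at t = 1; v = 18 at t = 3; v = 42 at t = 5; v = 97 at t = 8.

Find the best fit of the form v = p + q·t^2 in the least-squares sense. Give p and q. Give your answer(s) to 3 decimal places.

Entries of MᵀM: Σ1 = 5, Σt^2 = 103, Σt^2·t^2 = 4819.
For Mᵀv: Σv = 166, Σt^2·v = 7450.
Eliminating q: 4819·(row 1) − 103·(row 2) gives 13486·p = 4819·166 − 103·7450 = 32604, so p = 1482/613.
Then q = (7450 − 103·(1482/613))/4819 = 916/613.

p = 2.418, q = 1.494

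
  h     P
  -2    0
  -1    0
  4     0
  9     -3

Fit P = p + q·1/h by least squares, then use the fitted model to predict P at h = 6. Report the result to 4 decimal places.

P̂ = -1.2857

Compute the Gram sums: Σ1 = 4, Σ1/h = -41/36, Σ1/h·1/h = 1717/1296.
And ΣP = -3, Σ1/h·P = -1/3.
So XᵀX·[p, q]ᵀ = XᵀP: [[4, -41/36]; [-41/36, 1717/1296]]·[p, q]ᵀ = [-3, -1/3]ᵀ.
det = 4·(1717/1296) − (-41/36)² = 1729/432.
p = ((-3)·(1717/1296) − (-41/36)·(-1/3))/(1729/432) = -99/91; q = (4·(-1/3) − (-41/36)·(-3))/(1729/432) = -108/91.
At h = 6: P̂ = (-99/91)·(1) + (-108/91)·(1/6) = -9/7.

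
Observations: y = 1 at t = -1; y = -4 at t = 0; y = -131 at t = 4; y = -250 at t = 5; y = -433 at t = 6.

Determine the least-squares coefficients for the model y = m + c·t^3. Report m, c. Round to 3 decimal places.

From the data, Σ1 = 5, Σt^3 = 404, Σt^3·t^3 = 66378.
And Σy = -817, Σt^3·y = -133163.
So MᵀM·[m, c]ᵀ = Mᵀy: [[5, 404]; [404, 66378]]·[m, c]ᵀ = [-817, -133163]ᵀ.
det = 5·66378 − 404² = 168674.
m = ((-817)·66378 − 404·(-133163))/168674 = -216487/84337; c = (5·(-133163) − 404·(-817))/168674 = -335747/168674.

m = -2.567, c = -1.991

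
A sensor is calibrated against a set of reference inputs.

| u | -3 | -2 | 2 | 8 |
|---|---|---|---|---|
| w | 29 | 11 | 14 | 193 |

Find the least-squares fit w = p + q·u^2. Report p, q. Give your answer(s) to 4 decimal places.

p = 0.9606, q = 3.0019

Sums needed: Σ1 = 4, Σu^2 = 81, Σu^2·u^2 = 4209.
Right-hand side: Σw = 247, Σu^2·w = 12713.
Determinant 4·4209 − 81² = 10275.
p = (247·4209 − 81·12713)/10275 = 658/685; q = (4·12713 − 81·247)/10275 = 6169/2055.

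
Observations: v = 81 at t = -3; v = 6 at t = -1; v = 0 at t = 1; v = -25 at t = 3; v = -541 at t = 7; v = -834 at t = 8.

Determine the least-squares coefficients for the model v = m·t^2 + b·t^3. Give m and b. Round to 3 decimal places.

Normal-equation sums: Σt^2·t^2 = 6661, Σt^2·t^3 = 49575, Σt^3·t^3 = 381253.
Moment sums: Σt^2·v = -79375, Σt^3·v = -615439.
So AᵀA·[m, b]ᵀ = Aᵀv: [[6661, 49575]; [49575, 381253]]·[m, b]ᵀ = [-79375, -615439]ᵀ.
Eliminating b: 381253·(row 1) − 49575·(row 2) gives 81845608·m = 381253·(-79375) − 49575·(-615439) = 248431550, so m = 124215775/40922804.
Then b = ((-615439) − 49575·(124215775/40922804))/381253 = -82211777/40922804.

m = 3.035, b = -2.009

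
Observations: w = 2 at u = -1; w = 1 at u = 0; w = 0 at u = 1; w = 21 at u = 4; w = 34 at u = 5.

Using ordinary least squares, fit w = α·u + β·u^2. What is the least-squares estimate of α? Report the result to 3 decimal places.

From the data, Σu·u = 43, Σu·u^2 = 189, Σu^2·u^2 = 883.
For Mᵀw: Σu·w = 252, Σu^2·w = 1188.
So MᵀM·[α, β]ᵀ = Mᵀw: [[43, 189]; [189, 883]]·[α, β]ᵀ = [252, 1188]ᵀ.
det = 43·883 − 189² = 2248.
α = (252·883 − 189·1188)/2248 = -252/281; β = (43·1188 − 189·252)/2248 = 432/281.

α = -0.897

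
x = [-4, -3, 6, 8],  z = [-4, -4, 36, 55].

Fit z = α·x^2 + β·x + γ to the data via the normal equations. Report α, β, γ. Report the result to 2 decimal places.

α = 0.46, β = 3.09, γ = 1.09

The normal equations are: 5729·α + 637·β + 125·γ = 4716;  637·α + 125·β + 7·γ = 684;  125·α + 7·β + 4·γ = 83.
Inverting the 3×3 Gram matrix, [α, β, γ]ᵀ = [9301/20388, 62917/20388, 3715/3398]ᵀ.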